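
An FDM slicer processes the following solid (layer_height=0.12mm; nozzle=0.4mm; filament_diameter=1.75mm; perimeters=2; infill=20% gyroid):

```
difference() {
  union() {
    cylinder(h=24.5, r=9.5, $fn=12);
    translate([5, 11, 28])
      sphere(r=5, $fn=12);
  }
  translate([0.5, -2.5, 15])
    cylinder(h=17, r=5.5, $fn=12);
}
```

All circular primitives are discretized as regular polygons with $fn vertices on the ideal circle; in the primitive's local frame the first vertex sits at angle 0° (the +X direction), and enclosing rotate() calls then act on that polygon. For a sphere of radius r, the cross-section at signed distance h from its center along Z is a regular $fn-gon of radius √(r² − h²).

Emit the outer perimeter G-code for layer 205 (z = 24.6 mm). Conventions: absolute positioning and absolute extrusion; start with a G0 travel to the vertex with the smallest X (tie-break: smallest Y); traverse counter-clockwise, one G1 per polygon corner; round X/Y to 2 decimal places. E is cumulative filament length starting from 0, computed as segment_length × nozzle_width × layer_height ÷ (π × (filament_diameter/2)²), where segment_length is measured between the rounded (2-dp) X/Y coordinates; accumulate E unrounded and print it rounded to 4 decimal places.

G0 X1.33 Y11.00 Z24.60
G1 X1.83 Y9.17 E0.0379
G1 X3.17 Y7.83 E0.0757
G1 X5.00 Y7.33 E0.1135
G1 X6.83 Y7.83 E0.1514
G1 X8.17 Y9.17 E0.1892
G1 X8.67 Y11.00 E0.2271
G1 X8.17 Y12.83 E0.2649
G1 X6.83 Y14.17 E0.3027
G1 X5.00 Y14.67 E0.3406
G1 X3.17 Y14.17 E0.3785
G1 X1.83 Y12.83 E0.4163
G1 X1.33 Y11.00 E0.4541

At z = 24.6 mm: the cylinder is absent (z outside [0, 24.5]); the sphere at (5, 11): section is a regular 12-gon, circumradius = √(r²−h²) = √(5²−3.4²) = 3.666; Taking the union: only the r=5 sphere at (5, 11) is present, so the union is just that shape — 1 connected region; the r=5.5 cylinder at (0.5, -2.5) contributes a regular 12-gon of circumradius 5.5; After the difference (first − rest): starting from the result so far, the r=5.5 cylinder at (0.5, -2.5) misses the remaining region (no effect) — 1 connected region. The outline is a single polygon with 12 vertices. Extrusion per mm of travel: 0.4 × 0.12 / (π × 0.875²) = 0.019956. Accumulating E over each segment gives final E = 0.4541.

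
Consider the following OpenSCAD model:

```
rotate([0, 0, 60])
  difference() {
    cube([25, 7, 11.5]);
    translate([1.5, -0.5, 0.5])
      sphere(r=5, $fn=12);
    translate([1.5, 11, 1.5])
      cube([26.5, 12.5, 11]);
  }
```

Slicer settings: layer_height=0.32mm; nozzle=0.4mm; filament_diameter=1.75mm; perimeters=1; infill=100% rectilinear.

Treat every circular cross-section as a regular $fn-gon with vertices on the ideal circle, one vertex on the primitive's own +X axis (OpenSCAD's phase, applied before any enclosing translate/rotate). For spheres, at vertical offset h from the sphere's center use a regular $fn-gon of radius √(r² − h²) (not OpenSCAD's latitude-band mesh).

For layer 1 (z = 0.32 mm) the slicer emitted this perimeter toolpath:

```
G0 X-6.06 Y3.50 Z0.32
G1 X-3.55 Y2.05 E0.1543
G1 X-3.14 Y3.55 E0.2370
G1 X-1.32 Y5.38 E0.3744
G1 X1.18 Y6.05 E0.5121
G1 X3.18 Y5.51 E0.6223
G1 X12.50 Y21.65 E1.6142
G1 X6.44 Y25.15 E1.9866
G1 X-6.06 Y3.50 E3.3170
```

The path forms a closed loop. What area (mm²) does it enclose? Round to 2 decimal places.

152.21 mm²

Apply the shoelace formula to the sequence of (X, Y) vertices; enclosed area = 152.21 mm².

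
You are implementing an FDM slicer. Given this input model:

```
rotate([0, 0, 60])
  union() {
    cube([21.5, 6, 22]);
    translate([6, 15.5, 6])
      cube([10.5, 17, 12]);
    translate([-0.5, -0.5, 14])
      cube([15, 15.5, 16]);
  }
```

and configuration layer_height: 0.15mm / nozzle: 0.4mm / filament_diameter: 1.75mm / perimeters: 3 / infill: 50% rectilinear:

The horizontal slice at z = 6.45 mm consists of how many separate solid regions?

At z = 6.45 mm: the cube (footprint 21.5×6) is included at this height; the cube at (6, 15.5) is present — its section is the full 10.5×17 rectangle; the cube at (-0.5, -0.5) is absent (z outside [14, 30]); Combining (union): the 2 present regions are separate (no shared area or edge), so areas and boundary lengths simply add and each stays a separate island — 2 connected regions; (whole slice rotated 60° about Z — lengths, areas and connectivity unchanged). The result has 2 disconnected regions.

2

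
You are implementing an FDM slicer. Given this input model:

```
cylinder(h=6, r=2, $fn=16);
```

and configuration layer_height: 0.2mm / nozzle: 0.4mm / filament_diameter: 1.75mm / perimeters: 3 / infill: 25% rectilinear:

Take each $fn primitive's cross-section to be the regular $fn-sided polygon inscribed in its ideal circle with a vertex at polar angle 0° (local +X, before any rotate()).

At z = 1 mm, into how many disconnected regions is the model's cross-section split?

1

At z = 1 mm: the cylinder: section is a regular 16-gon, circumradius r=2. The result has 1 disconnected region.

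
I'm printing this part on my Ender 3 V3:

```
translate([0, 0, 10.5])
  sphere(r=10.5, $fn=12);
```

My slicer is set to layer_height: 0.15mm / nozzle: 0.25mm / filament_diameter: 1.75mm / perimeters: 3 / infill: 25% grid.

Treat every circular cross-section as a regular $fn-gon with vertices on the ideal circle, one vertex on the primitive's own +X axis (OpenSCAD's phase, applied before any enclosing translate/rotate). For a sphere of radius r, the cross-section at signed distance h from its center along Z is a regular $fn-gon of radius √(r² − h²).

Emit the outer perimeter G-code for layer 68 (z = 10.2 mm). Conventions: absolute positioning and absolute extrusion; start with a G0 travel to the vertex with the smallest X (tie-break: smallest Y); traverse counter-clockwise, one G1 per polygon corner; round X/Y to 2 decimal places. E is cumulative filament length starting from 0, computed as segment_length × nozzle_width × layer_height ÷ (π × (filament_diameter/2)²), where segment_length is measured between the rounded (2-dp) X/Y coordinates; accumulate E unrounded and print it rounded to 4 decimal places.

At z = 10.2 mm: the r=10.5 sphere contributes a regular 12-gon of circumradius √(10.5²−0.3²) = 10.496. The outline is a single polygon with 12 vertices. Extrusion per mm of travel: 0.25 × 0.15 / (π × 0.875²) = 0.015591. Accumulating E over each segment gives final E = 1.0167.

G0 X-10.50 Y0.00 Z10.20
G1 X-9.09 Y-5.25 E0.0848
G1 X-5.25 Y-9.09 E0.1694
G1 X0.00 Y-10.50 E0.2542
G1 X5.25 Y-9.09 E0.3389
G1 X9.09 Y-5.25 E0.4236
G1 X10.50 Y0.00 E0.5083
G1 X9.09 Y5.25 E0.5931
G1 X5.25 Y9.09 E0.6778
G1 X0.00 Y10.50 E0.7625
G1 X-5.25 Y9.09 E0.8473
G1 X-9.09 Y5.25 E0.9319
G1 X-10.50 Y0.00 E1.0167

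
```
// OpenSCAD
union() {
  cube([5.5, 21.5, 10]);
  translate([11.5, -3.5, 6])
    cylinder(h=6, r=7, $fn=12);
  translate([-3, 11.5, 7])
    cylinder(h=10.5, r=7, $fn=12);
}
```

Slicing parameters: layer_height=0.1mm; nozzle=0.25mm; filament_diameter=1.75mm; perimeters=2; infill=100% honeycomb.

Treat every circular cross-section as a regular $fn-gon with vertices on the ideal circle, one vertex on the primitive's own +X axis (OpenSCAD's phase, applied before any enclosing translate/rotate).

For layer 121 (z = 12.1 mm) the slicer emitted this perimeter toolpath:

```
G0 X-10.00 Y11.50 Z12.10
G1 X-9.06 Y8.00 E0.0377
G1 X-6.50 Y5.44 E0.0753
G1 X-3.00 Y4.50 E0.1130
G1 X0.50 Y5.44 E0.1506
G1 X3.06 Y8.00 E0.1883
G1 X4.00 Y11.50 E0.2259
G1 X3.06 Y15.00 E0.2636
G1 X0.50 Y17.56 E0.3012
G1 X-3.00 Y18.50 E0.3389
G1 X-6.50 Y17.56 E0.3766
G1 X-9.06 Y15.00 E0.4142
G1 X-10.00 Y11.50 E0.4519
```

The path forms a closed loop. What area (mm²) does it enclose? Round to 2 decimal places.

146.95 mm²

Apply the shoelace formula to the sequence of (X, Y) vertices; enclosed area = 146.95 mm².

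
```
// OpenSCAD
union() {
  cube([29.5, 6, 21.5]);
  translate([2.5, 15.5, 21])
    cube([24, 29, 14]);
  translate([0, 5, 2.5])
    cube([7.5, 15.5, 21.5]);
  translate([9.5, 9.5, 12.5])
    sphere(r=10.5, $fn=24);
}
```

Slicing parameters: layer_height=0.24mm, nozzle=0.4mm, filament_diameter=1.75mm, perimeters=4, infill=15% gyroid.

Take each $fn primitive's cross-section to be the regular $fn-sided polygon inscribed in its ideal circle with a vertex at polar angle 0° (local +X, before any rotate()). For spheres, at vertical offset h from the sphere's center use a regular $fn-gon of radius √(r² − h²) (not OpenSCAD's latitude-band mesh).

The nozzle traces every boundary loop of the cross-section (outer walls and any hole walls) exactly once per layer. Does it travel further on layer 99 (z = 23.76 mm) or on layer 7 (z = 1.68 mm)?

Layer 99 (z = 23.76): the cube is absent (z outside [0, 21.5]); the 24×29 cube at (2.5, 15.5) contributes its full rectangle (perimeter 106.00 mm); the 7.5×15.5 cube at (0, 5) contributes its full rectangle (perimeter 46.00 mm); the sphere at (9.5, 9.5) is absent (|z−center|=11.260 > r=10.5); Merging all regions: the regions partially overlap (shared area 25.00 mm²), so the edge portions inside another operand are dropped and the merged outline is re-measured after clipping — boundary = 132.00 mm. So its perimeter = 132.00 mm. Layer 7 (z = 1.68): the cube is present — its section is the full 29.5×6 rectangle (perimeter 71.00 mm); the cube at (2.5, 15.5) is not intersected at this z (z outside [21, 35]); the cube at (0, 5) does not reach this height (z outside [2.5, 24]); the sphere at (9.5, 9.5) does not reach this height (|z−center|=10.820 > r=10.5); Combining (union): only the 29.5×6 cube is present, so the union is just that shape — boundary = 71.00 mm. So its perimeter = 71.00 mm. Layer 99 is larger (132.00 vs 71.00 mm).

layer 99 (z = 23.76 mm)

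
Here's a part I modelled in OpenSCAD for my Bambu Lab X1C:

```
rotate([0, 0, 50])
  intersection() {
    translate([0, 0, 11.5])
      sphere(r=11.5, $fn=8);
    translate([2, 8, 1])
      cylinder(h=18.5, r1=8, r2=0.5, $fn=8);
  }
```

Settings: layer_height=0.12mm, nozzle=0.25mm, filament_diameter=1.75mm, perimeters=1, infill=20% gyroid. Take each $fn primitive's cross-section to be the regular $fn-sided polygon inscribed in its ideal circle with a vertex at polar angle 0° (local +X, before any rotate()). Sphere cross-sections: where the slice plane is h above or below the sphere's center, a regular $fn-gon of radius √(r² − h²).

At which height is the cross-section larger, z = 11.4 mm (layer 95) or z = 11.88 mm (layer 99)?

layer 95 (z = 11.4 mm)

Layer 95 (z = 11.4): the r=11.5 sphere contributes a regular 8-gon of circumradius √(11.5²−0.1²) = 11.500 (area = (8/2)·11.500²·sin(360°/8) = 374.03 mm²); the cone at (2, 8) contributes a regular 8-gon of circumradius 3.784 (interpolated between r1=8 and r2=0.5 at t=0.562) (area = (8/2)·3.784²·sin(360°/8) = 40.49 mm²); Keeping only the common overlap: the cone at (2, 8) partially overlaps the r=11.5 sphere; clipping to the common part keeps 36.46 mm² — area = 36.46 mm²; (whole slice rotated 50° about Z — lengths, areas and connectivity unchanged). So its area = 36.46 mm². Layer 99 (z = 11.88): the r=11.5 sphere contributes a regular 8-gon of circumradius √(11.5²−0.38²) = 11.494 (area = (8/2)·11.494²·sin(360°/8) = 373.65 mm²); the cone at (2, 8) contributes a regular 8-gon of circumradius 3.589 (interpolated between r1=8 and r2=0.5 at t=0.588) (area = (8/2)·3.589²·sin(360°/8) = 36.44 mm²); After intersecting: the cone at (2, 8) partially overlaps the r=11.5 sphere; clipping to the common part keeps 33.36 mm² — area = 33.36 mm²; (whole slice rotated 50° about Z — lengths, areas and connectivity unchanged). So its area = 33.36 mm². Layer 95 is larger (36.46 vs 33.36 mm²).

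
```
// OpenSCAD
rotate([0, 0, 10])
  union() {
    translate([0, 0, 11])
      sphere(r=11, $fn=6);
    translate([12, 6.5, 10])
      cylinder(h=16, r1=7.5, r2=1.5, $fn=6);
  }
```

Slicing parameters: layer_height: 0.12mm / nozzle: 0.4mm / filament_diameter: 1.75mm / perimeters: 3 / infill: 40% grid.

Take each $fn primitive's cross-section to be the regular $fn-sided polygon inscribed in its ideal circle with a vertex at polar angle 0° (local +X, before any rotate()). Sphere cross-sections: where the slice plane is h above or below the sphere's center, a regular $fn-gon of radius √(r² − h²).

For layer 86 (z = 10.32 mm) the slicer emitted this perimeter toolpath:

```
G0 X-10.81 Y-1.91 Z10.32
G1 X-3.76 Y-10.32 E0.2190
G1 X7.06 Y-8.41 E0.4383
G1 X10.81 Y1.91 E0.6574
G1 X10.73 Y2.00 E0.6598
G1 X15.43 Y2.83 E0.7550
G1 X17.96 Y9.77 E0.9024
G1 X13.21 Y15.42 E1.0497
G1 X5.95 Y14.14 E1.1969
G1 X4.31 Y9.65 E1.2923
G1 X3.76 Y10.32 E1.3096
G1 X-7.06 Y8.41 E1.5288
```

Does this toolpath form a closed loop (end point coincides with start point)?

Start point (G0): (-10.81, -1.91). End point (last G1): the path does not return to the start — open.

no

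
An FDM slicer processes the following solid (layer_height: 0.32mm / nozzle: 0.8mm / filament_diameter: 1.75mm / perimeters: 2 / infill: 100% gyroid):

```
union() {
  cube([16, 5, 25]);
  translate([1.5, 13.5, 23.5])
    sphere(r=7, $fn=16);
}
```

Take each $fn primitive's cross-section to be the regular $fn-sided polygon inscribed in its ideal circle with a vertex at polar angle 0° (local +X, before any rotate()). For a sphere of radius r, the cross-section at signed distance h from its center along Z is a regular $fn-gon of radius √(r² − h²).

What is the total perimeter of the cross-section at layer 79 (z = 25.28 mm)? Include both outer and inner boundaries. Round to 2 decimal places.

42.26 mm

At z = 25.28 mm: the cube does not reach this height (z outside [0, 25]); the r=7 sphere at (1.5, 13.5) contributes a regular 16-gon of circumradius √(7²−1.78²) = 6.770 (perimeter = 2·16·6.770·sin(180°/16) = 42.26 mm); Merging all regions: only the r=7 sphere at (1.5, 13.5) is present, so the union is just that shape — boundary = 42.26 mm. Overall, the cross-section is a single solid region. Total boundary length (outer) = 42.26 mm.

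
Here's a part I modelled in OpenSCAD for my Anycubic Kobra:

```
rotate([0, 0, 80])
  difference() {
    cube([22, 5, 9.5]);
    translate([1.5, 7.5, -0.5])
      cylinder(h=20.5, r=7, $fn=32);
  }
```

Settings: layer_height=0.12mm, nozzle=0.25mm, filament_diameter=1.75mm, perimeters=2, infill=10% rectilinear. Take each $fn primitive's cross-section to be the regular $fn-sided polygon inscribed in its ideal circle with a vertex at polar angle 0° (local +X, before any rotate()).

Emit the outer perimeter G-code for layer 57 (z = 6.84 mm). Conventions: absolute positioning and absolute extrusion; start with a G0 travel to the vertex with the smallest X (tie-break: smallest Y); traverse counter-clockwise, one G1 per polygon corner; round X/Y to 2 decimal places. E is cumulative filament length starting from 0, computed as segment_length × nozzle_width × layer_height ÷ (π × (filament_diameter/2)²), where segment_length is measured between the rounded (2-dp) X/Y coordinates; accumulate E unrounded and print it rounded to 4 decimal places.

G0 X-3.53 Y8.77 Z6.84
G1 X-3.36 Y8.68 E0.0024
G1 X-2.28 Y7.84 E0.0195
G1 X-1.39 Y6.79 E0.0366
G1 X-0.72 Y5.60 E0.0537
G1 X-0.29 Y4.29 E0.0709
G1 X-0.13 Y2.93 E0.0879
G1 X-0.23 Y1.56 E0.1051
G1 X-0.60 Y0.24 E0.1222
G1 X-0.67 Y0.12 E0.1239
G1 X0.00 Y0.00 E0.1324
G1 X3.82 Y21.67 E0.4068
G1 X-1.10 Y22.53 E0.4691
G1 X-3.53 Y8.77 E0.6434

At z = 6.84 mm: the 22×5 cube contributes its full rectangle; the r=7 cylinder at (1.5, 7.5) gives a regular 32-gon of circumradius 7 (constant along its height); Subtracting the remaining from the first: starting from the 22×5 cube, the r=7 cylinder at (1.5, 7.5) partially overlaps it — only the 27.81 mm² overlap (of its 152.95 mm²) is removed, clipping the outline — 1 connected region; (rotated 80° about Z; rotation is an isometry so areas/perimeters/island counts are preserved). The outline is a single polygon with 13 vertices. Extrusion per mm of travel: 0.25 × 0.12 / (π × 0.875²) = 0.012473. Accumulating E over each segment gives final E = 0.6434.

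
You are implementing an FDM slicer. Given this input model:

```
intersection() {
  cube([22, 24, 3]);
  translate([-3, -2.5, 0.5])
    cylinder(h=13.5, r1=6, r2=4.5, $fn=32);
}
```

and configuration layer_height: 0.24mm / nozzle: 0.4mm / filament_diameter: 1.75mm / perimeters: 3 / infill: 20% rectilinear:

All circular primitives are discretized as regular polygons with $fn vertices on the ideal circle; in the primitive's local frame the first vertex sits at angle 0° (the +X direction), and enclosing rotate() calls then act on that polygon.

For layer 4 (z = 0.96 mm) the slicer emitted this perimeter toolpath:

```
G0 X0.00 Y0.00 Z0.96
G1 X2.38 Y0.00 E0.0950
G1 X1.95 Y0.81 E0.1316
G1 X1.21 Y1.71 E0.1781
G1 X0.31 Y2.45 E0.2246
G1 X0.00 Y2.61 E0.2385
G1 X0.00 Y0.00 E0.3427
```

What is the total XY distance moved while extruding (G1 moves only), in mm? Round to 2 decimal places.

8.59 mm

Sum the Euclidean lengths of each G1 segment: total = 8.59 mm.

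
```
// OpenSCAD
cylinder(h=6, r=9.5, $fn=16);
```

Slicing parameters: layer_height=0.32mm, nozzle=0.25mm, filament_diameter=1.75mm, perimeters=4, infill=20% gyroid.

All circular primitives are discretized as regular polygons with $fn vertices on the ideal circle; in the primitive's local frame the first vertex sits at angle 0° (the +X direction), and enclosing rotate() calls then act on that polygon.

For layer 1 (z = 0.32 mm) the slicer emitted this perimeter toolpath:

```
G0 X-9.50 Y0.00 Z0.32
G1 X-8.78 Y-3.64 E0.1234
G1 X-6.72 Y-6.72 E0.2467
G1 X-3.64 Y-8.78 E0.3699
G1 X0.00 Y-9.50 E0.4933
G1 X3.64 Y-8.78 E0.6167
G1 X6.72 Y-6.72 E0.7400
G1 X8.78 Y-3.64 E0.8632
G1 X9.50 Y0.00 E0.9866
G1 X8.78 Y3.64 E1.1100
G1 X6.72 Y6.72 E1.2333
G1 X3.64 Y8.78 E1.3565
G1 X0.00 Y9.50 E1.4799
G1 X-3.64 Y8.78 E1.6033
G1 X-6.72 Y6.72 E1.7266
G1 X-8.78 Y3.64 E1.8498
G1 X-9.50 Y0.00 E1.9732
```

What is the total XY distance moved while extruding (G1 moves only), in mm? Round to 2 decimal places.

59.33 mm

Sum the Euclidean lengths of each G1 segment: total = 59.33 mm.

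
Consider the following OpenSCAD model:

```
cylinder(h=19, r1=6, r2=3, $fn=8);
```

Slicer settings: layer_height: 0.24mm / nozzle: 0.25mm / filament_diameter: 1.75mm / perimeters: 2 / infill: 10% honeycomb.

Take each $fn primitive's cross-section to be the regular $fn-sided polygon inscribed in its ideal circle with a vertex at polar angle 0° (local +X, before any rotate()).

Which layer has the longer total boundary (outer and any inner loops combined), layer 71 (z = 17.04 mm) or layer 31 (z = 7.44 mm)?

Layer 71 (z = 17.04): the cone: at t=0.897 of its height the radius interpolates to r₁+(r₂−r₁)t = 3.309, giving a regular 8-gon of that circumradius (perimeter = 2·8·3.309·sin(180°/8) = 20.26 mm). So its perimeter = 20.26 mm. Layer 31 (z = 7.44): the cone contributes a regular 8-gon of circumradius 4.825 (interpolated between r1=6 and r2=3 at t=0.392) (perimeter = 2·8·4.825·sin(180°/8) = 29.54 mm). So its perimeter = 29.54 mm. Layer 31 is larger (29.54 vs 20.26 mm).

layer 31 (z = 7.44 mm)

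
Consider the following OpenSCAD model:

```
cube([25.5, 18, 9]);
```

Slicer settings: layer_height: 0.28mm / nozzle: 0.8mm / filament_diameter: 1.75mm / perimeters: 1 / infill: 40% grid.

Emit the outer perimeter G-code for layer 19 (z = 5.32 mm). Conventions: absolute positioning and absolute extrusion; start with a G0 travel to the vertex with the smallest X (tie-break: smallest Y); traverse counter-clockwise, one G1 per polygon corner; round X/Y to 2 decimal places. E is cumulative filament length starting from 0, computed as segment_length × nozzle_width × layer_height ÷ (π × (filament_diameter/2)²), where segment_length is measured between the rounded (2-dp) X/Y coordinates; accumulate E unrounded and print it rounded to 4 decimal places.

At z = 5.32 mm: the cube (footprint 25.5×18) is included at this height. The outline is a single polygon with 4 vertices. Extrusion per mm of travel: 0.8 × 0.28 / (π × 0.875²) = 0.093128. Accumulating E over each segment gives final E = 8.1022.

G0 X0.00 Y0.00 Z5.32
G1 X25.50 Y0.00 E2.3748
G1 X25.50 Y18.00 E4.0511
G1 X0.00 Y18.00 E6.4259
G1 X0.00 Y0.00 E8.1022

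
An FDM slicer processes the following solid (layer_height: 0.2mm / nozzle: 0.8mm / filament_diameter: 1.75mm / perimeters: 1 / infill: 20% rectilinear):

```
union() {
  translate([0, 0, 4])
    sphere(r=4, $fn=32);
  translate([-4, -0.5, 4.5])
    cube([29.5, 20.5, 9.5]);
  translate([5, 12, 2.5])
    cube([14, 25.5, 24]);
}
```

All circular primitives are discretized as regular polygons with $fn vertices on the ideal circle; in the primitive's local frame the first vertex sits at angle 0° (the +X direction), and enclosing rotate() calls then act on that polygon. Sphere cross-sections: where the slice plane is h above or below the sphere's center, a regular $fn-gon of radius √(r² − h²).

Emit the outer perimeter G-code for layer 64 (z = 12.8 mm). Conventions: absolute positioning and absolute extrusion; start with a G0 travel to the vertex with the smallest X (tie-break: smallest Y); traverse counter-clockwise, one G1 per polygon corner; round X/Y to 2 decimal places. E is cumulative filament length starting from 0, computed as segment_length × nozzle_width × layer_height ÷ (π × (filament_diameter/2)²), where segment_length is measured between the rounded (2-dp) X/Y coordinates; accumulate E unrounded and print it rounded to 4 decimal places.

At z = 12.8 mm: the sphere does not reach this height (|z−center|=8.800 > r=4); the cube at (-4, -0.5) (footprint 29.5×20.5) is included at this height; the 14×25.5 cube at (5, 12) contributes its full rectangle; Combining (union): the regions partially overlap (shared area 112.00 mm²), so overlapping operands fuse into one piece — 1 connected region. The outline is a single polygon with 8 vertices. Extrusion per mm of travel: 0.8 × 0.2 / (π × 0.875²) = 0.066520. Accumulating E over each segment gives final E = 8.9802.

G0 X-4.00 Y-0.50 Z12.80
G1 X25.50 Y-0.50 E1.9623
G1 X25.50 Y20.00 E3.3260
G1 X19.00 Y20.00 E3.7584
G1 X19.00 Y37.50 E4.9225
G1 X5.00 Y37.50 E5.8538
G1 X5.00 Y20.00 E7.0179
G1 X-4.00 Y20.00 E7.6166
G1 X-4.00 Y-0.50 E8.9802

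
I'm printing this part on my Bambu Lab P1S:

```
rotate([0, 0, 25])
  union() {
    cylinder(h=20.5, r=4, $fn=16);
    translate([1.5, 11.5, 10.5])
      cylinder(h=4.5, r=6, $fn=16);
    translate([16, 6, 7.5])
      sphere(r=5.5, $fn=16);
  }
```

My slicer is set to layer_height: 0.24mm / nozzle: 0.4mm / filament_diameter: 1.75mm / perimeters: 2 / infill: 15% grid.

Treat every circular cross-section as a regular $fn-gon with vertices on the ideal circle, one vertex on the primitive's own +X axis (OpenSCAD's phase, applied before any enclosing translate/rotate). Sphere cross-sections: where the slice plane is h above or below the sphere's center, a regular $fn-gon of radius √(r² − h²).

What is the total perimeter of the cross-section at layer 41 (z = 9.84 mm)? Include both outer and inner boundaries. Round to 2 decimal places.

At z = 9.84 mm: the cylinder: section is a regular 16-gon, circumradius r=4 (perimeter = 2·16·4.000·sin(180°/16) = 24.97 mm); the cylinder at (1.5, 11.5) is not intersected at this z (z outside [10.5, 15]); the r=5.5 sphere at (16, 6) contributes a regular 16-gon of circumradius √(5.5²−2.34²) = 4.977 (perimeter = 2·16·4.977·sin(180°/16) = 31.07 mm); Combining (union): the 2 present regions are separate (no shared area or edge), so areas and boundary lengths simply add and each stays a separate island — boundary = 56.04 mm; (rotated 25° about Z; rotation is an isometry so areas/perimeters/island counts are preserved). Overall, the cross-section has 2 separate islands. Total boundary length (outer) = 56.04 mm.

56.04 mm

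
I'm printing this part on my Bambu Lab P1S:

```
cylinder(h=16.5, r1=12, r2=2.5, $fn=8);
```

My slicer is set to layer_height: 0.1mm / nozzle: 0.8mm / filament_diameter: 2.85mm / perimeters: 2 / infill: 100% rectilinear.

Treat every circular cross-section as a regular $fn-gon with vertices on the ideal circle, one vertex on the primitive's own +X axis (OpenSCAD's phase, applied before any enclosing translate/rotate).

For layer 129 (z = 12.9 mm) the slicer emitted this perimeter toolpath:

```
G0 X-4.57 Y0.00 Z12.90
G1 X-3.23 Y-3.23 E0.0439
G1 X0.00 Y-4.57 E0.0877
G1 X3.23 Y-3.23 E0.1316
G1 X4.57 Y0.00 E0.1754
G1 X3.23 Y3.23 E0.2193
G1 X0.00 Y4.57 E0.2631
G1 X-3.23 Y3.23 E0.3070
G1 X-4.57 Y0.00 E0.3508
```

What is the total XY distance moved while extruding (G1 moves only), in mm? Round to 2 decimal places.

27.98 mm

Sum the Euclidean lengths of each G1 segment: total = 27.98 mm.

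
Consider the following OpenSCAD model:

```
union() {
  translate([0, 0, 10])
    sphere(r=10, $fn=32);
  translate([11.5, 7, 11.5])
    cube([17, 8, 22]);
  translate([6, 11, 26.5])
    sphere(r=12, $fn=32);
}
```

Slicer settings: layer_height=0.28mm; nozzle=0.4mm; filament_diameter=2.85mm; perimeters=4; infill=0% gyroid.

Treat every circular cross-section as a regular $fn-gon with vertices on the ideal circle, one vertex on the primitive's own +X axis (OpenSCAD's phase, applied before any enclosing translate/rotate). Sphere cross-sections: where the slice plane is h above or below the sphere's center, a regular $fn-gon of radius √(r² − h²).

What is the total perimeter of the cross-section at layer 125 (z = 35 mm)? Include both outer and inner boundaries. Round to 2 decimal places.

At z = 35 mm: the sphere is not intersected at this z (|z−center|=25.000 > r=10); the cube at (11.5, 7) is not intersected at this z (z outside [11.5, 33.5]); the sphere at (6, 11): section is a regular 32-gon, circumradius = √(r²−h²) = √(12²−8.5²) = 8.471 (perimeter = 2·32·8.471·sin(180°/32) = 53.14 mm); Taking the union: only the r=12 sphere at (6, 11) is present, so the union is just that shape — boundary = 53.14 mm. Overall, the cross-section is a single solid region. Total boundary length (outer) = 53.14 mm.

53.14 mm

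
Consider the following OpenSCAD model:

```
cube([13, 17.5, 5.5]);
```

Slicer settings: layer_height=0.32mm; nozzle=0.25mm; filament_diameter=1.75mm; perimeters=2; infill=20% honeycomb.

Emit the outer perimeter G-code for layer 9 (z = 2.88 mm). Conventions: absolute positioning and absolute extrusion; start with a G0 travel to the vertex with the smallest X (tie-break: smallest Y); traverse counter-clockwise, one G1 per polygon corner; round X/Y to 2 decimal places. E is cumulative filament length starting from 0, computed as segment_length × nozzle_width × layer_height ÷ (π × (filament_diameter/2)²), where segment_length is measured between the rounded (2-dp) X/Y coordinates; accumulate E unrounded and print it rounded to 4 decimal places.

At z = 2.88 mm: the cube is present — its section is the full 13×17.5 rectangle. The outline is a single polygon with 4 vertices. Extrusion per mm of travel: 0.25 × 0.32 / (π × 0.875²) = 0.033260. Accumulating E over each segment gives final E = 2.0289.

G0 X0.00 Y0.00 Z2.88
G1 X13.00 Y0.00 E0.4324
G1 X13.00 Y17.50 E1.0144
G1 X0.00 Y17.50 E1.4468
G1 X0.00 Y0.00 E2.0289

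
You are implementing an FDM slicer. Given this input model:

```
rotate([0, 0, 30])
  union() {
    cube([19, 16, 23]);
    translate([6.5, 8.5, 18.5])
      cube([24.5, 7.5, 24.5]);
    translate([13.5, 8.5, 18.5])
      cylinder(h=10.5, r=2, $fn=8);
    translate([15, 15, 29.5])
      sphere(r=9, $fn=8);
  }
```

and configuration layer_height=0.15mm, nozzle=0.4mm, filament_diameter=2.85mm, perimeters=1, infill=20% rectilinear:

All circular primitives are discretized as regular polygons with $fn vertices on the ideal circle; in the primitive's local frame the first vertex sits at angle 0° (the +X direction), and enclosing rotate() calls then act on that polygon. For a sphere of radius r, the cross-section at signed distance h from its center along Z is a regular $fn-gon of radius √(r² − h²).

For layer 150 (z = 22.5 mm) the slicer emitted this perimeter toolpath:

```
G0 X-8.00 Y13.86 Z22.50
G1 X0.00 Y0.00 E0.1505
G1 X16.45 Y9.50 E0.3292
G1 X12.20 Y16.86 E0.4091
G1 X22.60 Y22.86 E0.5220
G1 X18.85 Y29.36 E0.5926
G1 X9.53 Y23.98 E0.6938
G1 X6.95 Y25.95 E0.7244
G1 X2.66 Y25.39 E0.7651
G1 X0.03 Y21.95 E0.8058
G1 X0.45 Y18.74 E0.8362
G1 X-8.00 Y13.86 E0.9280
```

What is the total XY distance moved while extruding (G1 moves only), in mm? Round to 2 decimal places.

98.67 mm

Sum the Euclidean lengths of each G1 segment: total = 98.67 mm.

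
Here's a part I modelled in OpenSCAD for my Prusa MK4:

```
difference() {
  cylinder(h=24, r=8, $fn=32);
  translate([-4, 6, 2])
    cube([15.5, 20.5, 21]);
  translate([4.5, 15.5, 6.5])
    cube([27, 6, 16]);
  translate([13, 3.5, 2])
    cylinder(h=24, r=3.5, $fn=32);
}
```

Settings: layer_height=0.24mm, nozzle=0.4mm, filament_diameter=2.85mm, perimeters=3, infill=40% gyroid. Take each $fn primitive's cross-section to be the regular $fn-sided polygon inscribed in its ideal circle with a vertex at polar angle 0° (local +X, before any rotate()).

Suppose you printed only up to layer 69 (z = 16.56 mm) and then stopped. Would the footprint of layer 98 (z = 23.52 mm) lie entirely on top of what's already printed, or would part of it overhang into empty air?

Compare the two slices. At z = 16.56: the r=8 cylinder contributes a regular 32-gon of circumradius 8 (area = (32/2)·8.000²·sin(360°/32) = 199.77 mm²); the cube at (-4, 6) is present — its section is the full 15.5×20.5 rectangle (area 317.75 mm²); the cube at (4.5, 15.5) (footprint 27×6) is included at this height (area 162.00 mm²); the r=3.5 cylinder at (13, 3.5) contributes a regular 32-gon of circumradius 3.5 (area = (32/2)·3.500²·sin(360°/32) = 38.24 mm²); Subtracting the remaining from the first: starting from the r=8 cylinder (199.77 mm²), the 15.5×20.5 cube at (-4, 6) partially overlaps it — only the 13.60 mm² overlap (of its 317.75 mm²) is removed, clipping the outline; the 27×6 cube at (4.5, 15.5) misses the remaining region (no effect); the r=3.5 cylinder at (13, 3.5) misses the remaining region (no effect) — area = 186.17 mm². At z = 23.52: the r=8 cylinder contributes a regular 32-gon of circumradius 8 (area = (32/2)·8.000²·sin(360°/32) = 199.77 mm²); the cube at (-4, 6) is absent (z outside [2, 23]); the cube at (4.5, 15.5) is not intersected at this z (z outside [6.5, 22.5]); the cylinder at (13, 3.5): section is a regular 32-gon, circumradius r=3.5 (area = (32/2)·3.500²·sin(360°/32) = 38.24 mm²); Subtracting the remaining from the first: starting from the r=8 cylinder (199.77 mm²), the r=3.5 cylinder at (13, 3.5) misses the remaining region (no effect) — area = 199.77 mm². Checking containment: at z = 23.52 the cross-section extends beyond the z = 16.56 cross-section by about 13.60 mm².

part overhangs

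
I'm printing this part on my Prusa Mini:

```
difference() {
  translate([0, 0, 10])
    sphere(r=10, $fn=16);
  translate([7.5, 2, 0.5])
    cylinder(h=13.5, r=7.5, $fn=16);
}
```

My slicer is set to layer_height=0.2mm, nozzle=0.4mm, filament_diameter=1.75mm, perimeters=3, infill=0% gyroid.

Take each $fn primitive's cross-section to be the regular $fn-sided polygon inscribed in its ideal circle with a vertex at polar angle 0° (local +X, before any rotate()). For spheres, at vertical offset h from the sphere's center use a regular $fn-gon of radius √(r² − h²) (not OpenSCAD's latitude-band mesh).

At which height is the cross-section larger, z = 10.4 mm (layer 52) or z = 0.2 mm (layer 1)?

layer 52 (z = 10.4 mm)

Layer 52 (z = 10.4): the sphere: section is a regular 16-gon, circumradius = √(r²−h²) = √(10²−0.4²) = 9.992 (area = (16/2)·9.992²·sin(360°/16) = 305.66 mm²); the cylinder at (7.5, 2): section is a regular 16-gon, circumradius r=7.5 (area = (16/2)·7.500²·sin(360°/16) = 172.21 mm²); Subtracting the remaining from the first: starting from the r=10 sphere (305.66 mm²), the r=7.5 cylinder at (7.5, 2) partially overlaps it — only the 102.07 mm² overlap (of its 172.21 mm²) is removed, clipping the outline — area = 203.59 mm². So its area = 203.59 mm². Layer 1 (z = 0.2): the r=10 sphere contributes a regular 16-gon of circumradius √(10²−9.8²) = 1.990 (area = (16/2)·1.990²·sin(360°/16) = 12.12 mm²); the cylinder at (7.5, 2) does not reach this height (z outside [0.5, 14]); Taking the first minus the rest: none of the subtracted shapes is present at this height, so the r=10 sphere is unchanged — area = 12.12 mm². So its area = 12.12 mm². Layer 52 is larger (203.59 vs 12.12 mm²).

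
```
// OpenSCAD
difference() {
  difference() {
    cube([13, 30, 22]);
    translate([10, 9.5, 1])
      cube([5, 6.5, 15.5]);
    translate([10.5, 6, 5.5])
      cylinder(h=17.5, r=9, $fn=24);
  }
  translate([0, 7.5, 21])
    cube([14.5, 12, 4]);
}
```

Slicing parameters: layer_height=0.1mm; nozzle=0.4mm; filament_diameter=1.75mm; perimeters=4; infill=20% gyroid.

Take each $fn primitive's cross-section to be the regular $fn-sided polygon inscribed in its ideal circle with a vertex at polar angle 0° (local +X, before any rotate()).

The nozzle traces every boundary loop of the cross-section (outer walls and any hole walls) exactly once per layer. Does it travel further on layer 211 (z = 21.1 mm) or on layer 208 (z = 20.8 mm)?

layer 208 (z = 20.8 mm)

Layer 211 (z = 21.1): the cube (footprint 13×30) is included at this height (perimeter 86.00 mm); the cube at (10, 9.5) is not intersected at this z (z outside [1, 16.5]); the cylinder at (10.5, 6): section is a regular 24-gon, circumradius r=9 (perimeter = 2·24·9.000·sin(180°/24) = 56.39 mm); After the difference (first − rest): starting from the 13×30 cube, the r=9 cylinder at (10.5, 6) partially overlaps it — only the 149.31 mm² overlap (of its 251.57 mm²) is removed, clipping the outline — boundary = 85.45 mm; the cube at (0, 7.5) is present — its section is the full 14.5×12 rectangle (perimeter 53.00 mm); Taking the first minus the rest: starting from the result so far, the 14.5×12 cube at (0, 7.5) partially overlaps it — only the 88.12 mm² overlap (of its 174.00 mm²) is removed, clipping the outline — boundary = 68.16 mm. So its perimeter = 68.16 mm. Layer 208 (z = 20.8): the 13×30 cube contributes its full rectangle (perimeter 86.00 mm); the cube at (10, 9.5) is not intersected at this z (z outside [1, 16.5]); the r=9 cylinder at (10.5, 6) contributes a regular 24-gon of circumradius 9 (perimeter = 2·24·9.000·sin(180°/24) = 56.39 mm); Subtracting the remaining from the first: starting from the 13×30 cube, the r=9 cylinder at (10.5, 6) partially overlaps it — only the 149.31 mm² overlap (of its 251.57 mm²) is removed, clipping the outline — boundary = 85.45 mm; the cube at (0, 7.5) is absent (z outside [21, 25]); Taking the first minus the rest: none of the subtracted shapes is present at this height, so that combined region is unchanged — boundary = 85.45 mm. So its perimeter = 85.45 mm. Layer 208 is larger (85.45 vs 68.16 mm).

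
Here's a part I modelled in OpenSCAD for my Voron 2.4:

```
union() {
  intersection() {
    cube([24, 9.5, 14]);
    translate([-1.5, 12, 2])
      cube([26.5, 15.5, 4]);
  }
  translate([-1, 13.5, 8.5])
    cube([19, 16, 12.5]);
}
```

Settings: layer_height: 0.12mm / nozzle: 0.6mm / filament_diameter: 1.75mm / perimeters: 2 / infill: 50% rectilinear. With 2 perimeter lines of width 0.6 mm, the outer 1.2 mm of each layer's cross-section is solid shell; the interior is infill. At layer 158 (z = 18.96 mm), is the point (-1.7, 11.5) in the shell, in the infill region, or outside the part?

outside

At z = 18.96 mm: the cube does not reach this height (z outside [0, 14]); the cube at (-1.5, 12) is absent (z outside [2, 6]); After intersecting: at least one operand is absent at this height, so nothing remains; the cube at (-1, 13.5) is present — its section is the full 19×16 rectangle; Taking the union: only the 19×16 cube at (-1, 13.5) is present, so the union is just that shape — 1 connected region. Overall, the cross-section is a single solid region. The nearest boundary edge runs (-1.00, 13.50)→(18.00, 13.50); distance from the point to it = 2.12 mm. The point is not inside any of the regions above, so it lies outside the cross-section (2.12 mm from the nearest boundary).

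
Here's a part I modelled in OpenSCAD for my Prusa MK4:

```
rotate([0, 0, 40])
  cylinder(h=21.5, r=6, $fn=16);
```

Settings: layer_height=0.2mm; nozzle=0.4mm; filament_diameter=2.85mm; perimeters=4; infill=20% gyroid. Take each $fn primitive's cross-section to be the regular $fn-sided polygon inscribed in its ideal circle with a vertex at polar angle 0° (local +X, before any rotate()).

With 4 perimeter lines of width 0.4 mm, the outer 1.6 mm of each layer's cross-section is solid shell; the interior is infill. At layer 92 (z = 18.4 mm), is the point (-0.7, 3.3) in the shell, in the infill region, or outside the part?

At z = 18.4 mm: the cylinder: section is a regular 16-gon, circumradius r=6; (rotated 40° about Z; rotation is an isometry so areas/perimeters/island counts are preserved). Overall, the cross-section is a single solid region. Undo the 40° rotation: the query point maps to (1.585, 2.978) in the un-rotated model frame. The nearest boundary edge runs (4.24, 4.24)→(2.30, 5.54); distance from the point to it = 2.53 mm. The point is inside the cross-section and 2.53 mm from the nearest boundary — more than the 1.6 mm shell width (4 × 0.4), so it's in the infill interior.

infill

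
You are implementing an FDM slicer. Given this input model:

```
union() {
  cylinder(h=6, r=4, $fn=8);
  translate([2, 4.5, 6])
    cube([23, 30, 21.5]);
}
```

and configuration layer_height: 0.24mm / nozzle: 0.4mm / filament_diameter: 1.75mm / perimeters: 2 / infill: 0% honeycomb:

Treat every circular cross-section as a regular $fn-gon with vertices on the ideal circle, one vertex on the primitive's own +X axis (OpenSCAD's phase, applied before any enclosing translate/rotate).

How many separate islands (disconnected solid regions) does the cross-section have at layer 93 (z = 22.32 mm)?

At z = 22.32 mm: the cylinder does not reach this height (z outside [0, 6]); the 23×30 cube at (2, 4.5) contributes its full rectangle; Taking the union: only the 23×30 cube at (2, 4.5) is present, so the union is just that shape — 1 connected region. Overall, the cross-section is a single solid region. Island count = 1.

1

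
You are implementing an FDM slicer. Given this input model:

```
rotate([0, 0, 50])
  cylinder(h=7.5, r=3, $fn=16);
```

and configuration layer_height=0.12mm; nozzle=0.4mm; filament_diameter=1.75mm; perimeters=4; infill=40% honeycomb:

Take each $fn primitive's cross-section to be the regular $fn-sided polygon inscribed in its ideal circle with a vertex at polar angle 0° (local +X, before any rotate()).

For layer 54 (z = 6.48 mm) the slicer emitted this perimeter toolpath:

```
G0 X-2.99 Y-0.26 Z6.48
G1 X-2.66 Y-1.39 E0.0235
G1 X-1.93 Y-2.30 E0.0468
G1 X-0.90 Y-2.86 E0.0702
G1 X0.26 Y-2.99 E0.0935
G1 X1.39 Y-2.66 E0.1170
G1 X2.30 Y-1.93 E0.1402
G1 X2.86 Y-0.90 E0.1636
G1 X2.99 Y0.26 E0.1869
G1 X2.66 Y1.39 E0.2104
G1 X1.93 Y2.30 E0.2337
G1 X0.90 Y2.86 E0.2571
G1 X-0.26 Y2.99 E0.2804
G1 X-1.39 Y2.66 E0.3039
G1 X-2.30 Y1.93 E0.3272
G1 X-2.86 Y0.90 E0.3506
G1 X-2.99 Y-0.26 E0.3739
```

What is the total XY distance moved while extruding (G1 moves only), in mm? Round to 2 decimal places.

18.73 mm

Sum the Euclidean lengths of each G1 segment: total = 18.73 mm.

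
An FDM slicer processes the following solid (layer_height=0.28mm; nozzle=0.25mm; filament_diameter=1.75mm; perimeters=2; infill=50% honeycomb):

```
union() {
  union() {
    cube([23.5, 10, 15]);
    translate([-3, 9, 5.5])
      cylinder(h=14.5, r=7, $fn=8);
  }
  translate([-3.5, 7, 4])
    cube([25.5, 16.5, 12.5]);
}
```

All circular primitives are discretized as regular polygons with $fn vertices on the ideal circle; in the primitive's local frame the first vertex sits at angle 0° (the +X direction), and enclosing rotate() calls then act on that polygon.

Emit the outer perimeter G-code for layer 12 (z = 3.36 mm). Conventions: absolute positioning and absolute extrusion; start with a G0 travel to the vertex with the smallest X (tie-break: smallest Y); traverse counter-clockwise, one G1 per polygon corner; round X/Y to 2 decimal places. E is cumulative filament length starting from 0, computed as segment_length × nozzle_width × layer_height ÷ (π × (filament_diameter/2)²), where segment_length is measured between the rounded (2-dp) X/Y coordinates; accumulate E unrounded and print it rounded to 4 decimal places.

At z = 3.36 mm: the cube is present — its section is the full 23.5×10 rectangle; the cylinder at (-3, 9) is absent (z outside [5.5, 20]); Combining (union): only the 23.5×10 cube is present, so the union is just that shape — 1 connected region; the cube at (-3.5, 7) does not reach this height (z outside [4, 16.5]); Combining (union): only the result so far is present, so the union is just that shape — 1 connected region. The outline is a single polygon with 4 vertices. Extrusion per mm of travel: 0.25 × 0.28 / (π × 0.875²) = 0.029103. Accumulating E over each segment gives final E = 1.9499.

G0 X0.00 Y0.00 Z3.36
G1 X23.50 Y0.00 E0.6839
G1 X23.50 Y10.00 E0.9749
G1 X0.00 Y10.00 E1.6588
G1 X0.00 Y0.00 E1.9499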